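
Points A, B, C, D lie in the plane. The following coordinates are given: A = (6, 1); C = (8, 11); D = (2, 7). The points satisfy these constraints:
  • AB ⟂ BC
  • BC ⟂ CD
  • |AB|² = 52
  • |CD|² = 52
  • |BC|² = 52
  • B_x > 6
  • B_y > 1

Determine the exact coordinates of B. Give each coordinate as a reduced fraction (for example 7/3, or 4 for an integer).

1. B_x = 12  [[BC ⟂ CD ⇒ 6x+4y-92=0] ∩ [|B−(6, 1)|²=52]]
2. B_y = 5  [[BC ⟂ CD ⇒ 6x+4y-92=0] ∩ [|B−(6, 1)|²=52]]
   so B = (12, 5)

B = (12, 5)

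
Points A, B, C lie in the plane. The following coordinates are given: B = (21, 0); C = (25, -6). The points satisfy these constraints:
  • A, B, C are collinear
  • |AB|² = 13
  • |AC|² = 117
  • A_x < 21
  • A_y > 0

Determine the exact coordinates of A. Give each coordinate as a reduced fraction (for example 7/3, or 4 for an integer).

A = (19, 3)

1. A_x = 19  [[A, B, C are collinear ⇒ 6x+4y-126=0] ∩ [|A−(21, 0)|²=13]]
2. A_y = 3  [[A, B, C are collinear ⇒ 6x+4y-126=0] ∩ [|A−(21, 0)|²=13]]
   so A = (19, 3)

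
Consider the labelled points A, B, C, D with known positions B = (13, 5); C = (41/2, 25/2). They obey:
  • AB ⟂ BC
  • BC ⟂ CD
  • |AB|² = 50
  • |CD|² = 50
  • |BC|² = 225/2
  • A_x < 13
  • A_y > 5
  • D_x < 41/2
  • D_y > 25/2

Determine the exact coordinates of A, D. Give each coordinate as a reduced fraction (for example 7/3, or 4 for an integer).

A = (8, 10)
D = (31/2, 35/2)

1. A_x = 8  [[AB ⟂ BC ⇒ -15/2x-15/2y+135=0] ∩ [|A−(13, 5)|²=50]]
2. A_y = 10  [[AB ⟂ BC ⇒ -15/2x-15/2y+135=0] ∩ [|A−(13, 5)|²=50]]
   so A = (8, 10)
3. D_x = 31/2  [[BC ⟂ CD ⇒ 15/2x+15/2y-495/2=0] ∩ [|D−(41/2, 25/2)|²=50]]
4. D_y = 35/2  [[BC ⟂ CD ⇒ 15/2x+15/2y-495/2=0] ∩ [|D−(41/2, 25/2)|²=50]]
   so D = (31/2, 35/2)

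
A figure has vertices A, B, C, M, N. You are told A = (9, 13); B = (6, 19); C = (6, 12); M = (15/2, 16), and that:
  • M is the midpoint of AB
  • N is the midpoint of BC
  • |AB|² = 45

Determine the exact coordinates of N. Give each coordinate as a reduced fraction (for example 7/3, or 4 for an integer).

N = (6, 31/2)

1. N_x = 6  [2·N = B+C = (6, 19)+(6, 12)]
2. N_y = 31/2  [2·N = B+C = (6, 19)+(6, 12)]
   so N = (6, 31/2)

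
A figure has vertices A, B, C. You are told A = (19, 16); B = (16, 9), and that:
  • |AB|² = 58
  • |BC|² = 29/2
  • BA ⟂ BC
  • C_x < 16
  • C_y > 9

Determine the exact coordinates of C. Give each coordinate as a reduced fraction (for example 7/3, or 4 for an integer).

C = (25/2, 21/2)

1. C_x = 25/2  [[BA ⟂ BC ⇒ 3x+7y-111=0] ∩ [|C−(16, 9)|²=29/2]]
2. C_y = 21/2  [[BA ⟂ BC ⇒ 3x+7y-111=0] ∩ [|C−(16, 9)|²=29/2]]
   so C = (25/2, 21/2)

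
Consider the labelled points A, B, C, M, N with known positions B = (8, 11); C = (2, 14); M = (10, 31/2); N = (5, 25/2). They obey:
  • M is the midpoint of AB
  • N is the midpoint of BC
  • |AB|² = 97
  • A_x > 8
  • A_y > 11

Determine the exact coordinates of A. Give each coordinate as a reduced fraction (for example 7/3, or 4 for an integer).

1. A_x = 12  [A = 2·M−B = 2·(10, 31/2)−(8, 11)]
2. A_y = 20  [A = 2·M−B = 2·(10, 31/2)−(8, 11)]
   so A = (12, 20)

A = (12, 20)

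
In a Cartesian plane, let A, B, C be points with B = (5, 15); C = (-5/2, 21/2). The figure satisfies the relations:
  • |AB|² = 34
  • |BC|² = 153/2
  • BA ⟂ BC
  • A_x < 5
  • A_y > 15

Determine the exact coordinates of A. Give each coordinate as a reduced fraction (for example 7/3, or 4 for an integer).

A = (2, 20)

1. A_x = 2  [[BA ⟂ BC ⇒ -15/2x-9/2y+105=0] ∩ [|A−(5, 15)|²=34]]
2. A_y = 20  [[BA ⟂ BC ⇒ -15/2x-9/2y+105=0] ∩ [|A−(5, 15)|²=34]]
   so A = (2, 20)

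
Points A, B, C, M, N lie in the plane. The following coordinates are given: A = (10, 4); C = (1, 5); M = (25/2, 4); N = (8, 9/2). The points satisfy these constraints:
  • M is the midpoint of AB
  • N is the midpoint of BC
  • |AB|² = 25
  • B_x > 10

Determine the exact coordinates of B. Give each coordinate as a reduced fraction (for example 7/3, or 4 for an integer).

1. B_x = 15  [B = 2·M−A = 2·(25/2, 4)−(10, 4)]
2. B_y = 4  [B = 2·M−A = 2·(25/2, 4)−(10, 4)]
   so B = (15, 4)

B = (15, 4)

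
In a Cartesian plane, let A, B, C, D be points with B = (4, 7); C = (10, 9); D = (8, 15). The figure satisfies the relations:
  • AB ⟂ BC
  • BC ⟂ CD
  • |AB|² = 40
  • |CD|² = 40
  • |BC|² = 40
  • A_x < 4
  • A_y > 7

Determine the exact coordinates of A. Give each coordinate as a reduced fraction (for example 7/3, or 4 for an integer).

1. A_x = 2  [[AB ⟂ BC ⇒ -6x-2y+38=0] ∩ [|A−(4, 7)|²=40]]
2. A_y = 13  [[AB ⟂ BC ⇒ -6x-2y+38=0] ∩ [|A−(4, 7)|²=40]]
   so A = (2, 13)

A = (2, 13)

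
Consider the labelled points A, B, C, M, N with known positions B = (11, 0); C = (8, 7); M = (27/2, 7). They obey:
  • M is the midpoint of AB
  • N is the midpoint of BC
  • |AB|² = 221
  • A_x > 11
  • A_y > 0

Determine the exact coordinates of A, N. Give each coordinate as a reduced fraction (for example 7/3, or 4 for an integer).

1. A_x = 16  [A = 2·M−B = 2·(27/2, 7)−(11, 0)]
2. A_y = 14  [A = 2·M−B = 2·(27/2, 7)−(11, 0)]
   so A = (16, 14)
3. N_x = 19/2  [2·N = B+C = (11, 0)+(8, 7)]
4. N_y = 7/2  [2·N = B+C = (11, 0)+(8, 7)]
   so N = (19/2, 7/2)

A = (16, 14)
N = (19/2, 7/2)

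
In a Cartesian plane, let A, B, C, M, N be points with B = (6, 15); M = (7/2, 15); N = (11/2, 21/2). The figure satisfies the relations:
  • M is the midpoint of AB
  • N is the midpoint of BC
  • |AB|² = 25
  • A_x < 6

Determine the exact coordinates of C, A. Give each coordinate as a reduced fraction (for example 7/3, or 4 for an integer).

C = (5, 6)
A = (1, 15)

1. A_x = 1  [A = 2·M−B = 2·(7/2, 15)−(6, 15)]
2. A_y = 15  [A = 2·M−B = 2·(7/2, 15)−(6, 15)]
   so A = (1, 15)
3. C_x = 5  [C = 2·N−B = 2·(11/2, 21/2)−(6, 15)]
4. C_y = 6  [C = 2·N−B = 2·(11/2, 21/2)−(6, 15)]
   so C = (5, 6)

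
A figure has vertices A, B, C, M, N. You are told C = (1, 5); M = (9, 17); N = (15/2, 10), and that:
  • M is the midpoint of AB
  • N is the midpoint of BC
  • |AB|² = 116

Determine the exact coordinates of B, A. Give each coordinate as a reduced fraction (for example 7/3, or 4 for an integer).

B = (14, 15)
A = (4, 19)

1. B_x = 14  [B = 2·N−C = 2·(15/2, 10)−(1, 5)]
2. B_y = 15  [B = 2·N−C = 2·(15/2, 10)−(1, 5)]
   so B = (14, 15)
3. A_x = 4  [A = 2·M−B = 2·(9, 17)−(14, 15)]
4. A_y = 19  [A = 2·M−B = 2·(9, 17)−(14, 15)]
   so A = (4, 19)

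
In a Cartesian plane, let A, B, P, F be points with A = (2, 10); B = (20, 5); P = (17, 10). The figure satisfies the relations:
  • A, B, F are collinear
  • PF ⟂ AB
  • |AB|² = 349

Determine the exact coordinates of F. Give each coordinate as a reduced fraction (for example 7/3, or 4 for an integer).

F = (5558/349, 2140/349)

1. F_x = 5558/349  [[A, B, F are collinear ⇒ 5x+18y-190=0] ∩ [PF ⟂ AB ⇒ 18x-5y-256=0]]
2. F_y = 2140/349  [[A, B, F are collinear ⇒ 5x+18y-190=0] ∩ [PF ⟂ AB ⇒ 18x-5y-256=0]]
   so F = (5558/349, 2140/349)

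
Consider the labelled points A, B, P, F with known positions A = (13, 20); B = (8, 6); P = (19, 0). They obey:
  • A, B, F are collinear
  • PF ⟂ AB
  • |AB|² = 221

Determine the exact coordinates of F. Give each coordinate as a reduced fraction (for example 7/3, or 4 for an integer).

F = (1623/221, 920/221)

1. F_x = 1623/221  [[A, B, F are collinear ⇒ 14x-5y-82=0] ∩ [PF ⟂ AB ⇒ -5x-14y+95=0]]
2. F_y = 920/221  [[A, B, F are collinear ⇒ 14x-5y-82=0] ∩ [PF ⟂ AB ⇒ -5x-14y+95=0]]
   so F = (1623/221, 920/221)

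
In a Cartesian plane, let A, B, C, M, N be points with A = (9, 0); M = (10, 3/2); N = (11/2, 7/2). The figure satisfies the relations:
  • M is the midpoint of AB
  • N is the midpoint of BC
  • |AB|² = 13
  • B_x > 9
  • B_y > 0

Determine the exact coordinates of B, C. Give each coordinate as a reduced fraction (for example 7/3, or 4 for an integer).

1. B_x = 11  [B = 2·M−A = 2·(10, 3/2)−(9, 0)]
2. B_y = 3  [B = 2·M−A = 2·(10, 3/2)−(9, 0)]
   so B = (11, 3)
3. C_x = 0  [C = 2·N−B = 2·(11/2, 7/2)−(11, 3)]
4. C_y = 4  [C = 2·N−B = 2·(11/2, 7/2)−(11, 3)]
   so C = (0, 4)

B = (11, 3)
C = (0, 4)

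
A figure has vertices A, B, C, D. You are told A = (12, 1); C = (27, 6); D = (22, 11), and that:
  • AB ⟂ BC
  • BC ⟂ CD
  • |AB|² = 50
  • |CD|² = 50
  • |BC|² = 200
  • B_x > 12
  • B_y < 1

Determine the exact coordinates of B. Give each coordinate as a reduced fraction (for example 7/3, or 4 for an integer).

1. B_x = 17  [[BC ⟂ CD ⇒ 5x-5y-105=0] ∩ [|B−(12, 1)|²=50]]
2. B_y = -4  [[BC ⟂ CD ⇒ 5x-5y-105=0] ∩ [|B−(12, 1)|²=50]]
   so B = (17, -4)

B = (17, -4)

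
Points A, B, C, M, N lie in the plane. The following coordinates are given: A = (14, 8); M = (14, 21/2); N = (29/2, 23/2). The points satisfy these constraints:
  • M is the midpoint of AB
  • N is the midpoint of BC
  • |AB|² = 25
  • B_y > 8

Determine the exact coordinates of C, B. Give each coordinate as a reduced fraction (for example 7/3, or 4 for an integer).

C = (15, 10)
B = (14, 13)

1. B_x = 14  [B = 2·M−A = 2·(14, 21/2)−(14, 8)]
2. B_y = 13  [B = 2·M−A = 2·(14, 21/2)−(14, 8)]
   so B = (14, 13)
3. C_x = 15  [C = 2·N−B = 2·(29/2, 23/2)−(14, 13)]
4. C_y = 10  [C = 2·N−B = 2·(29/2, 23/2)−(14, 13)]
   so C = (15, 10)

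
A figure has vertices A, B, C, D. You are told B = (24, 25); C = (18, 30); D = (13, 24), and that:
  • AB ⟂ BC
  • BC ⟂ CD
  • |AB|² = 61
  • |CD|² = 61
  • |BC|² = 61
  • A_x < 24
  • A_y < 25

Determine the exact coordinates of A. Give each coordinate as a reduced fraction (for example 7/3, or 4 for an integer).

A = (19, 19)

1. A_x = 19  [[AB ⟂ BC ⇒ 6x-5y-19=0] ∩ [|A−(24, 25)|²=61]]
2. A_y = 19  [[AB ⟂ BC ⇒ 6x-5y-19=0] ∩ [|A−(24, 25)|²=61]]
   so A = (19, 19)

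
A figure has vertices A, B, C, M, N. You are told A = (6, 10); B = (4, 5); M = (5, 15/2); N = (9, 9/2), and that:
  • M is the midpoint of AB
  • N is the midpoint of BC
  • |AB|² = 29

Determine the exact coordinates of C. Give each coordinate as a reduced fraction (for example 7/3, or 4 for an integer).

C = (14, 4)

1. C_x = 14  [C = 2·N−B = 2·(9, 9/2)−(4, 5)]
2. C_y = 4  [C = 2·N−B = 2·(9, 9/2)−(4, 5)]
   so C = (14, 4)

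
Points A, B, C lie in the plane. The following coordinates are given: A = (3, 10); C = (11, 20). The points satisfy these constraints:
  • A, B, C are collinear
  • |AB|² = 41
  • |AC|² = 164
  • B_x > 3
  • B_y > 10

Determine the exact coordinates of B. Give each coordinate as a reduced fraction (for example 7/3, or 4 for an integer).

B = (7, 15)

1. B_x = 7  [[A, B, C are collinear ⇒ 10x-8y+50=0] ∩ [|B−(3, 10)|²=41]]
2. B_y = 15  [[A, B, C are collinear ⇒ 10x-8y+50=0] ∩ [|B−(3, 10)|²=41]]
   so B = (7, 15)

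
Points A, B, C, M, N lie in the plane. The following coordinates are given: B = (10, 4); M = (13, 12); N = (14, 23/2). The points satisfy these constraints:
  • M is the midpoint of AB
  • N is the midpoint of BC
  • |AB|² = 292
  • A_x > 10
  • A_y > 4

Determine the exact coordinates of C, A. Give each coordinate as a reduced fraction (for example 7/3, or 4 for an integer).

1. A_x = 16  [A = 2·M−B = 2·(13, 12)−(10, 4)]
2. A_y = 20  [A = 2·M−B = 2·(13, 12)−(10, 4)]
   so A = (16, 20)
3. C_x = 18  [C = 2·N−B = 2·(14, 23/2)−(10, 4)]
4. C_y = 19  [C = 2·N−B = 2·(14, 23/2)−(10, 4)]
   so C = (18, 19)

C = (18, 19)
A = (16, 20)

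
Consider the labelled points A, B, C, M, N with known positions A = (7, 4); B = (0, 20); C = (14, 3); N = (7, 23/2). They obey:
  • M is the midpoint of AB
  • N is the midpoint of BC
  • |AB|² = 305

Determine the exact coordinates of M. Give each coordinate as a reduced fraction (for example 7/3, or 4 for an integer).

M = (7/2, 12)

1. M_x = 7/2  [2·M = A+B = (7, 4)+(0, 20)]
2. M_y = 12  [2·M = A+B = (7, 4)+(0, 20)]
   so M = (7/2, 12)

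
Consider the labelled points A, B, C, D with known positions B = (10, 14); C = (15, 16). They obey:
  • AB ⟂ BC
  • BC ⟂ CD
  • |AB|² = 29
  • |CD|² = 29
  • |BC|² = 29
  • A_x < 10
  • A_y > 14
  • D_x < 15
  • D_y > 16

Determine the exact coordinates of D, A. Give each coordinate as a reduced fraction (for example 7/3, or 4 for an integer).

D = (13, 21)
A = (8, 19)

1. D_x = 13  [[BC ⟂ CD ⇒ 5x+2y-107=0] ∩ [|D−(15, 16)|²=29]]
2. D_y = 21  [[BC ⟂ CD ⇒ 5x+2y-107=0] ∩ [|D−(15, 16)|²=29]]
   so D = (13, 21)
3. A_x = 8  [[AB ⟂ BC ⇒ -5x-2y+78=0] ∩ [|A−(10, 14)|²=29]]
4. A_y = 19  [[AB ⟂ BC ⇒ -5x-2y+78=0] ∩ [|A−(10, 14)|²=29]]
   so A = (8, 19)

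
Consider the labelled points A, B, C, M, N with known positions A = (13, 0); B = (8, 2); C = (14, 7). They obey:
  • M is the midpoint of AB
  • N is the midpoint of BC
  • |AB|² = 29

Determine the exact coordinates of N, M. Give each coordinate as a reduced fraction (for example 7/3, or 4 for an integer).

N = (11, 9/2)
M = (21/2, 1)

1. M_x = 21/2  [2·M = A+B = (13, 0)+(8, 2)]
2. M_y = 1  [2·M = A+B = (13, 0)+(8, 2)]
   so M = (21/2, 1)
3. N_x = 11  [2·N = B+C = (8, 2)+(14, 7)]
4. N_y = 9/2  [2·N = B+C = (8, 2)+(14, 7)]
   so N = (11, 9/2)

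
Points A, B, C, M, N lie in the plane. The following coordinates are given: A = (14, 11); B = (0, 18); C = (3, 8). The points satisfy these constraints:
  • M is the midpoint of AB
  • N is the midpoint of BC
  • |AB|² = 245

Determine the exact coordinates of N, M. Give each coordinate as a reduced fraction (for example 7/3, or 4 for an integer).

N = (3/2, 13)
M = (7, 29/2)

1. M_x = 7  [2·M = A+B = (14, 11)+(0, 18)]
2. M_y = 29/2  [2·M = A+B = (14, 11)+(0, 18)]
   so M = (7, 29/2)
3. N_x = 3/2  [2·N = B+C = (0, 18)+(3, 8)]
4. N_y = 13  [2·N = B+C = (0, 18)+(3, 8)]
   so N = (3/2, 13)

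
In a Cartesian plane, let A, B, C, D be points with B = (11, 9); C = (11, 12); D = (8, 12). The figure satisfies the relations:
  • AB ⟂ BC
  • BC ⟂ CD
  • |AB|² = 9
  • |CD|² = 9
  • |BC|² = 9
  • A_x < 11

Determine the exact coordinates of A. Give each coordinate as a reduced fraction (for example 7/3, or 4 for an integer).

1. A_x = 8  [[AB ⟂ BC ⇒ -3y+27=0] ∩ [|A−(11, 9)|²=9]]
2. A_y = 9  [[AB ⟂ BC ⇒ -3y+27=0] ∩ [|A−(11, 9)|²=9]]
   so A = (8, 9)

A = (8, 9)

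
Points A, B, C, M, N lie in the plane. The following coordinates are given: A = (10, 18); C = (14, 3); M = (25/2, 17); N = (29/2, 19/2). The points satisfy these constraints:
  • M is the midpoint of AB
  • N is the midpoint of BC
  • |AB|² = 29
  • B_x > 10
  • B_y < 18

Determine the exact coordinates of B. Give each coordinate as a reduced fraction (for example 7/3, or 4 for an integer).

B = (15, 16)

1. B_x = 15  [B = 2·M−A = 2·(25/2, 17)−(10, 18)]
2. B_y = 16  [B = 2·M−A = 2·(25/2, 17)−(10, 18)]
   so B = (15, 16)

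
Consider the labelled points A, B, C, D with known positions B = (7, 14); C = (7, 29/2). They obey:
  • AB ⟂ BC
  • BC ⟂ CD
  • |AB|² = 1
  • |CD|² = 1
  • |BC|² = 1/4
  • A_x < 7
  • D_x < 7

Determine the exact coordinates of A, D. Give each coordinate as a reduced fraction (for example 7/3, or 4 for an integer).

A = (6, 14)
D = (6, 29/2)

1. A_x = 6  [[AB ⟂ BC ⇒ -1/2y+7=0] ∩ [|A−(7, 14)|²=1]]
2. A_y = 14  [[AB ⟂ BC ⇒ -1/2y+7=0] ∩ [|A−(7, 14)|²=1]]
   so A = (6, 14)
3. D_x = 6  [[BC ⟂ CD ⇒ 1/2y-29/4=0] ∩ [|D−(7, 29/2)|²=1]]
4. D_y = 29/2  [[BC ⟂ CD ⇒ 1/2y-29/4=0] ∩ [|D−(7, 29/2)|²=1]]
   so D = (6, 29/2)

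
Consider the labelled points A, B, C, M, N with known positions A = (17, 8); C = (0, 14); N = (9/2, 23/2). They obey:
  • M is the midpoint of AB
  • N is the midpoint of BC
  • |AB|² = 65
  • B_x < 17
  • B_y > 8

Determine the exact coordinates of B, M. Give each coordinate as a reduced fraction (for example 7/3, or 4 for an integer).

1. B_x = 9  [B = 2·N−C = 2·(9/2, 23/2)−(0, 14)]
2. B_y = 9  [B = 2·N−C = 2·(9/2, 23/2)−(0, 14)]
   so B = (9, 9)
3. M_x = 13  [2·M = A+B = (17, 8)+(9, 9)]
4. M_y = 17/2  [2·M = A+B = (17, 8)+(9, 9)]
   so M = (13, 17/2)

B = (9, 9)
M = (13, 17/2)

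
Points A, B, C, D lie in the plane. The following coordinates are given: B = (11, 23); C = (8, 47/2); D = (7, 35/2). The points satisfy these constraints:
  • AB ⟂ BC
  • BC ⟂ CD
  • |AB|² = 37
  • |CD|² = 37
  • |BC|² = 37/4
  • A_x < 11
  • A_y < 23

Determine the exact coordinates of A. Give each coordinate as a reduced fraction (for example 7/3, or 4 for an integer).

A = (10, 17)

1. A_x = 10  [[AB ⟂ BC ⇒ 3x-1/2y-43/2=0] ∩ [|A−(11, 23)|²=37]]
2. A_y = 17  [[AB ⟂ BC ⇒ 3x-1/2y-43/2=0] ∩ [|A−(11, 23)|²=37]]
   so A = (10, 17)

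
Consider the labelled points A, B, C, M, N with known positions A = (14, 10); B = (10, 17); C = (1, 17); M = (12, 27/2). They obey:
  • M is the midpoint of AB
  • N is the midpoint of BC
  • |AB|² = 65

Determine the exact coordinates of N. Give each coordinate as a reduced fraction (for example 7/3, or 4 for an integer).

1. N_x = 11/2  [2·N = B+C = (10, 17)+(1, 17)]
2. N_y = 17  [2·N = B+C = (10, 17)+(1, 17)]
   so N = (11/2, 17)

N = (11/2, 17)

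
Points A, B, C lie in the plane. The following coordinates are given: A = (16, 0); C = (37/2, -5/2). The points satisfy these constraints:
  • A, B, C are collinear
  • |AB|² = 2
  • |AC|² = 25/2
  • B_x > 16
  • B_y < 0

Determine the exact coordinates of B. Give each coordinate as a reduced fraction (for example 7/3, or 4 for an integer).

B = (17, -1)

1. B_x = 17  [[A, B, C are collinear ⇒ -5/2x-5/2y+40=0] ∩ [|B−(16, 0)|²=2]]
2. B_y = -1  [[A, B, C are collinear ⇒ -5/2x-5/2y+40=0] ∩ [|B−(16, 0)|²=2]]
   so B = (17, -1)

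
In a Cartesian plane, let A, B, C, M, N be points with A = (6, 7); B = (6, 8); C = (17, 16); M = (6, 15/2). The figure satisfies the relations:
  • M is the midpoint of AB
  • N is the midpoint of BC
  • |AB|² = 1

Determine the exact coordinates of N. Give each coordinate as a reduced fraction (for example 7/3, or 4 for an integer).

1. N_x = 23/2  [2·N = B+C = (6, 8)+(17, 16)]
2. N_y = 12  [2·N = B+C = (6, 8)+(17, 16)]
   so N = (23/2, 12)

N = (23/2, 12)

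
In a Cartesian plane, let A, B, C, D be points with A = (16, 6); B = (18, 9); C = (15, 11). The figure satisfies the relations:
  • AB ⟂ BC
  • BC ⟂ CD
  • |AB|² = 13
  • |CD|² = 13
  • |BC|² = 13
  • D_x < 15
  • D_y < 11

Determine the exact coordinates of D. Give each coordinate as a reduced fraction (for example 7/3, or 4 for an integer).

1. D_x = 13  [[BC ⟂ CD ⇒ -3x+2y+23=0] ∩ [|D−(15, 11)|²=13]]
2. D_y = 8  [[BC ⟂ CD ⇒ -3x+2y+23=0] ∩ [|D−(15, 11)|²=13]]
   so D = (13, 8)

D = (13, 8)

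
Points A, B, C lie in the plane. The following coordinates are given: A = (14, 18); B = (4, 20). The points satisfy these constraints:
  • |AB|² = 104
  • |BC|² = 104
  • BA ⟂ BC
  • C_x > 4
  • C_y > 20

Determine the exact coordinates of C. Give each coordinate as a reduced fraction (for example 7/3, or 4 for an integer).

C = (6, 30)

1. C_x = 6  [[BA ⟂ BC ⇒ 10x-2y=0] ∩ [|C−(4, 20)|²=104]]
2. C_y = 30  [[BA ⟂ BC ⇒ 10x-2y=0] ∩ [|C−(4, 20)|²=104]]
   so C = (6, 30)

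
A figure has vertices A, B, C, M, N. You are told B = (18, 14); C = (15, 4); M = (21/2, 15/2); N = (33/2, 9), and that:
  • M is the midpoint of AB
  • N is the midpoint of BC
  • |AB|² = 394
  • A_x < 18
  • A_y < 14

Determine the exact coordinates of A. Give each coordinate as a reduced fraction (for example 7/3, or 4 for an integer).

1. A_x = 3  [A = 2·M−B = 2·(21/2, 15/2)−(18, 14)]
2. A_y = 1  [A = 2·M−B = 2·(21/2, 15/2)−(18, 14)]
   so A = (3, 1)

A = (3, 1)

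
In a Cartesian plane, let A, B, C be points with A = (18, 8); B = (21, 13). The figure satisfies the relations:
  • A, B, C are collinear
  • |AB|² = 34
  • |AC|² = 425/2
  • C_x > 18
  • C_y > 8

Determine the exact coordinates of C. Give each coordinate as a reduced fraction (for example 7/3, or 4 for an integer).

C = (51/2, 41/2)

1. C_x = 51/2  [[A, B, C are collinear ⇒ -5x+3y+66=0] ∩ [|C−(18, 8)|²=425/2]]
2. C_y = 41/2  [[A, B, C are collinear ⇒ -5x+3y+66=0] ∩ [|C−(18, 8)|²=425/2]]
   so C = (51/2, 41/2)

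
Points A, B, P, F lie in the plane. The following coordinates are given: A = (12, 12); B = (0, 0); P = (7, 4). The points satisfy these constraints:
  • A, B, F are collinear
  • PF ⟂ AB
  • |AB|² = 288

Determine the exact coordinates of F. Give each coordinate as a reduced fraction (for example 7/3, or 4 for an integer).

F = (11/2, 11/2)

1. F_x = 11/2  [[A, B, F are collinear ⇒ 12x-12y=0] ∩ [PF ⟂ AB ⇒ -12x-12y+132=0]]
2. F_y = 11/2  [[A, B, F are collinear ⇒ 12x-12y=0] ∩ [PF ⟂ AB ⇒ -12x-12y+132=0]]
   so F = (11/2, 11/2)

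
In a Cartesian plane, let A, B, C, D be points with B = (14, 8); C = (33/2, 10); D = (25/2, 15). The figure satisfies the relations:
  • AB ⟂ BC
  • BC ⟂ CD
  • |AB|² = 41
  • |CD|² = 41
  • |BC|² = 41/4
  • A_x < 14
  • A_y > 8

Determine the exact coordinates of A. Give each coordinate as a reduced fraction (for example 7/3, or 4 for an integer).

1. A_x = 10  [[AB ⟂ BC ⇒ -5/2x-2y+51=0] ∩ [|A−(14, 8)|²=41]]
2. A_y = 13  [[AB ⟂ BC ⇒ -5/2x-2y+51=0] ∩ [|A−(14, 8)|²=41]]
   so A = (10, 13)

A = (10, 13)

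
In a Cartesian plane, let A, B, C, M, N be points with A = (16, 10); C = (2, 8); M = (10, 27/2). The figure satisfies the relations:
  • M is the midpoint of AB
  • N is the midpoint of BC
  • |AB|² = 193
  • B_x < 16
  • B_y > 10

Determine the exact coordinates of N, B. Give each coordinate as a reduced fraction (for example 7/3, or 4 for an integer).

N = (3, 25/2)
B = (4, 17)

1. B_x = 4  [B = 2·M−A = 2·(10, 27/2)−(16, 10)]
2. B_y = 17  [B = 2·M−A = 2·(10, 27/2)−(16, 10)]
   so B = (4, 17)
3. N_x = 3  [2·N = B+C = (4, 17)+(2, 8)]
4. N_y = 25/2  [2·N = B+C = (4, 17)+(2, 8)]
   so N = (3, 25/2)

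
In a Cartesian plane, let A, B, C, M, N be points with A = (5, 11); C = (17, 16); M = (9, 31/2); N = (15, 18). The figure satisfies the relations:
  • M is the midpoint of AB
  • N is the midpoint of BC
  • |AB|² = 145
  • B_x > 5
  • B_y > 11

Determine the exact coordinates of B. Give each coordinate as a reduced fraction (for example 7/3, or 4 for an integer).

1. B_x = 13  [B = 2·M−A = 2·(9, 31/2)−(5, 11)]
2. B_y = 20  [B = 2·M−A = 2·(9, 31/2)−(5, 11)]
   so B = (13, 20)

B = (13, 20)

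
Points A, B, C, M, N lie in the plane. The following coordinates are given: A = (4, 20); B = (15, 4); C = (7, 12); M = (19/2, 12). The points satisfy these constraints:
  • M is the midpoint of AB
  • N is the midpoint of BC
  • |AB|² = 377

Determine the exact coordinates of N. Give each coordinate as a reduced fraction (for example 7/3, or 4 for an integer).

N = (11, 8)

1. N_x = 11  [2·N = B+C = (15, 4)+(7, 12)]
2. N_y = 8  [2·N = B+C = (15, 4)+(7, 12)]
   so N = (11, 8)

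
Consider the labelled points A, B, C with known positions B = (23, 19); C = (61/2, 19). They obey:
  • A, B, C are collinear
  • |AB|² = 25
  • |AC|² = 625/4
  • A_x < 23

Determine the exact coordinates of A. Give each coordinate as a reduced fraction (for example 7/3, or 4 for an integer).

1. A_x = 18  [[A, B, C are collinear ⇒ 15/2y-285/2=0] ∩ [|A−(23, 19)|²=25]]
2. A_y = 19  [[A, B, C are collinear ⇒ 15/2y-285/2=0] ∩ [|A−(23, 19)|²=25]]
   so A = (18, 19)

A = (18, 19)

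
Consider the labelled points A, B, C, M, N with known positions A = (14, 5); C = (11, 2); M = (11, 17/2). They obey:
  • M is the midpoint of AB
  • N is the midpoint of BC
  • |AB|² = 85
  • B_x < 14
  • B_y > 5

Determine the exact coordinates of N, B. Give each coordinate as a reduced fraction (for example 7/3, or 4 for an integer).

1. B_x = 8  [B = 2·M−A = 2·(11, 17/2)−(14, 5)]
2. B_y = 12  [B = 2·M−A = 2·(11, 17/2)−(14, 5)]
   so B = (8, 12)
3. N_x = 19/2  [2·N = B+C = (8, 12)+(11, 2)]
4. N_y = 7  [2·N = B+C = (8, 12)+(11, 2)]
   so N = (19/2, 7)

N = (19/2, 7)
B = (8, 12)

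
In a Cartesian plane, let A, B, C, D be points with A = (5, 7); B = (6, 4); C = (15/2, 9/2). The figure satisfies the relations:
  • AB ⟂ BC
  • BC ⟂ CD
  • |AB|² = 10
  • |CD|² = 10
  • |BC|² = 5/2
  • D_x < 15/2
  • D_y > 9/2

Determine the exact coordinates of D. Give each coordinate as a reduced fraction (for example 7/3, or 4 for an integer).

1. D_x = 13/2  [[BC ⟂ CD ⇒ 3/2x+1/2y-27/2=0] ∩ [|D−(15/2, 9/2)|²=10]]
2. D_y = 15/2  [[BC ⟂ CD ⇒ 3/2x+1/2y-27/2=0] ∩ [|D−(15/2, 9/2)|²=10]]
   so D = (13/2, 15/2)

D = (13/2, 15/2)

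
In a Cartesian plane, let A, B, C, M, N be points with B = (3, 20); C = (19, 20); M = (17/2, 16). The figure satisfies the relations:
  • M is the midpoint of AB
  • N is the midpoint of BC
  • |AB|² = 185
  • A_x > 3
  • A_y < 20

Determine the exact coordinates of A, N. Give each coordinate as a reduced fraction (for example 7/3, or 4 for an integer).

A = (14, 12)
N = (11, 20)

1. A_x = 14  [A = 2·M−B = 2·(17/2, 16)−(3, 20)]
2. A_y = 12  [A = 2·M−B = 2·(17/2, 16)−(3, 20)]
   so A = (14, 12)
3. N_x = 11  [2·N = B+C = (3, 20)+(19, 20)]
4. N_y = 20  [2·N = B+C = (3, 20)+(19, 20)]
   so N = (11, 20)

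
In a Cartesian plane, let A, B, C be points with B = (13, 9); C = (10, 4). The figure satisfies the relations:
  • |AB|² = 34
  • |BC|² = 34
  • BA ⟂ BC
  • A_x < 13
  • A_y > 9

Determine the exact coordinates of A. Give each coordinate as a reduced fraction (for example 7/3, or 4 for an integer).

A = (8, 12)

1. A_x = 8  [[BA ⟂ BC ⇒ -3x-5y+84=0] ∩ [|A−(13, 9)|²=34]]
2. A_y = 12  [[BA ⟂ BC ⇒ -3x-5y+84=0] ∩ [|A−(13, 9)|²=34]]
   so A = (8, 12)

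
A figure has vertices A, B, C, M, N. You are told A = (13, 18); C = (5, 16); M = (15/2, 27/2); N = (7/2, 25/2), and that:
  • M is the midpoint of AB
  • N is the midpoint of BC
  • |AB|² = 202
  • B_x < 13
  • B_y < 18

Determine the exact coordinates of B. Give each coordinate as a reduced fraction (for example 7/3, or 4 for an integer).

1. B_x = 2  [B = 2·M−A = 2·(15/2, 27/2)−(13, 18)]
2. B_y = 9  [B = 2·M−A = 2·(15/2, 27/2)−(13, 18)]
   so B = (2, 9)

B = (2, 9)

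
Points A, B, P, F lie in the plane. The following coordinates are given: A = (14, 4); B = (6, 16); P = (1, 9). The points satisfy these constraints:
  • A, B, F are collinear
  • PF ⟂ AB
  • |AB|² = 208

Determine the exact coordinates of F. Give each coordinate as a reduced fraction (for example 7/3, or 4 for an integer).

F = (100/13, 175/13)

1. F_x = 100/13  [[A, B, F are collinear ⇒ -12x-8y+200=0] ∩ [PF ⟂ AB ⇒ -8x+12y-100=0]]
2. F_y = 175/13  [[A, B, F are collinear ⇒ -12x-8y+200=0] ∩ [PF ⟂ AB ⇒ -8x+12y-100=0]]
   so F = (100/13, 175/13)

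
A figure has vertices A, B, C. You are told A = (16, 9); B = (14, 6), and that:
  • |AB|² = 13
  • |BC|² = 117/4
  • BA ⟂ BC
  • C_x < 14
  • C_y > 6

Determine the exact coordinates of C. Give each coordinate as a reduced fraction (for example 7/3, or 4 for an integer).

1. C_x = 19/2  [[BA ⟂ BC ⇒ 2x+3y-46=0] ∩ [|C−(14, 6)|²=117/4]]
2. C_y = 9  [[BA ⟂ BC ⇒ 2x+3y-46=0] ∩ [|C−(14, 6)|²=117/4]]
   so C = (19/2, 9)

C = (19/2, 9)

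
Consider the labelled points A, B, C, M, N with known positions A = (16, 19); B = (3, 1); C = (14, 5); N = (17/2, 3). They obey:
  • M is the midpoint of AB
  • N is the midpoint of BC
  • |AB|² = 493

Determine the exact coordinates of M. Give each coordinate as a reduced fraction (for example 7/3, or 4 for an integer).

1. M_x = 19/2  [2·M = A+B = (16, 19)+(3, 1)]
2. M_y = 10  [2·M = A+B = (16, 19)+(3, 1)]
   so M = (19/2, 10)

M = (19/2, 10)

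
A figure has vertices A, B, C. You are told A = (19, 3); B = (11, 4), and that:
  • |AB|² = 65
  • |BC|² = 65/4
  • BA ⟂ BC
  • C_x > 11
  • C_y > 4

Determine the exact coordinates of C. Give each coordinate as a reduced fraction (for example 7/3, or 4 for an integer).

1. C_x = 23/2  [[BA ⟂ BC ⇒ 8x-1y-84=0] ∩ [|C−(11, 4)|²=65/4]]
2. C_y = 8  [[BA ⟂ BC ⇒ 8x-1y-84=0] ∩ [|C−(11, 4)|²=65/4]]
   so C = (23/2, 8)

C = (23/2, 8)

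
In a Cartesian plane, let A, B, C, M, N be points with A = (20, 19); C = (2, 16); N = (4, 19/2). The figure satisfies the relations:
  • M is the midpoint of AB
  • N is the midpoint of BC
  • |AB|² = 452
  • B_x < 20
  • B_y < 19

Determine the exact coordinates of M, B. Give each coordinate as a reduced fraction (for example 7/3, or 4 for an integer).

M = (13, 11)
B = (6, 3)

1. B_x = 6  [B = 2·N−C = 2·(4, 19/2)−(2, 16)]
2. B_y = 3  [B = 2·N−C = 2·(4, 19/2)−(2, 16)]
   so B = (6, 3)
3. M_x = 13  [2·M = A+B = (20, 19)+(6, 3)]
4. M_y = 11  [2·M = A+B = (20, 19)+(6, 3)]
   so M = (13, 11)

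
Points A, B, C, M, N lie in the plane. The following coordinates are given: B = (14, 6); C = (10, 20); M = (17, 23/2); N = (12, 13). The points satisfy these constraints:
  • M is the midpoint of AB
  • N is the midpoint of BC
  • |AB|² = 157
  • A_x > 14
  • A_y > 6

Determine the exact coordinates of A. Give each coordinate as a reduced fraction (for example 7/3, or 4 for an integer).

A = (20, 17)

1. A_x = 20  [A = 2·M−B = 2·(17, 23/2)−(14, 6)]
2. A_y = 17  [A = 2·M−B = 2·(17, 23/2)−(14, 6)]
   so A = (20, 17)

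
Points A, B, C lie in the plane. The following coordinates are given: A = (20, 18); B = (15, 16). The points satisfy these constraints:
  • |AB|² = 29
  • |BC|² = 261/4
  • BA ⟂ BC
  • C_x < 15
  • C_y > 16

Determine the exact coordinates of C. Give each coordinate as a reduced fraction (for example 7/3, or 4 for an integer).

C = (12, 47/2)

1. C_x = 12  [[BA ⟂ BC ⇒ 5x+2y-107=0] ∩ [|C−(15, 16)|²=261/4]]
2. C_y = 47/2  [[BA ⟂ BC ⇒ 5x+2y-107=0] ∩ [|C−(15, 16)|²=261/4]]
   so C = (12, 47/2)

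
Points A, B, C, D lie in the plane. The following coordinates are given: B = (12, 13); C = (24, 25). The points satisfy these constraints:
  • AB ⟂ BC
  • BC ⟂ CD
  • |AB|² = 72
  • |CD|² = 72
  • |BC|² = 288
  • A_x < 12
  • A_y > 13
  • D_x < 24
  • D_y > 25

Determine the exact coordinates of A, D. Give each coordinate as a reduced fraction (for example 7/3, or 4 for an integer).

1. A_x = 6  [[AB ⟂ BC ⇒ -12x-12y+300=0] ∩ [|A−(12, 13)|²=72]]
2. A_y = 19  [[AB ⟂ BC ⇒ -12x-12y+300=0] ∩ [|A−(12, 13)|²=72]]
   so A = (6, 19)
3. D_x = 18  [[BC ⟂ CD ⇒ 12x+12y-588=0] ∩ [|D−(24, 25)|²=72]]
4. D_y = 31  [[BC ⟂ CD ⇒ 12x+12y-588=0] ∩ [|D−(24, 25)|²=72]]
   so D = (18, 31)

A = (6, 19)
D = (18, 31)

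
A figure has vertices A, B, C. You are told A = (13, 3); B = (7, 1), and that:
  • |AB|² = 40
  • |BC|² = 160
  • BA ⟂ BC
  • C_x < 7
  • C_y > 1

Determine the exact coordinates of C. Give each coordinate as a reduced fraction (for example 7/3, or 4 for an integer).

1. C_x = 3  [[BA ⟂ BC ⇒ 6x+2y-44=0] ∩ [|C−(7, 1)|²=160]]
2. C_y = 13  [[BA ⟂ BC ⇒ 6x+2y-44=0] ∩ [|C−(7, 1)|²=160]]
   so C = (3, 13)

C = (3, 13)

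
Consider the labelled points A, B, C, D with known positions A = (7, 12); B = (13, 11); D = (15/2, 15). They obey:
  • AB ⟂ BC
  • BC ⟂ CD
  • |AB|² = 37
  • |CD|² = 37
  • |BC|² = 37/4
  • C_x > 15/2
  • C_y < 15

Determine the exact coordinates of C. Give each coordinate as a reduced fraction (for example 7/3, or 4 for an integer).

C = (27/2, 14)

1. C_x = 27/2  [[AB ⟂ BC ⇒ 6x-1y-67=0] ∩ [|C−(15/2, 15)|²=37]]
2. C_y = 14  [[AB ⟂ BC ⇒ 6x-1y-67=0] ∩ [|C−(15/2, 15)|²=37]]
   so C = (27/2, 14)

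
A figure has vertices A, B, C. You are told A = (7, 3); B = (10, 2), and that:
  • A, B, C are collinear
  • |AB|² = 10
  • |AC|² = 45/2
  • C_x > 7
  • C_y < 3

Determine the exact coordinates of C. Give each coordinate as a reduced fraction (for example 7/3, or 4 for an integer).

1. C_x = 23/2  [[A, B, C are collinear ⇒ 1x+3y-16=0] ∩ [|C−(7, 3)|²=45/2]]
2. C_y = 3/2  [[A, B, C are collinear ⇒ 1x+3y-16=0] ∩ [|C−(7, 3)|²=45/2]]
   so C = (23/2, 3/2)

C = (23/2, 3/2)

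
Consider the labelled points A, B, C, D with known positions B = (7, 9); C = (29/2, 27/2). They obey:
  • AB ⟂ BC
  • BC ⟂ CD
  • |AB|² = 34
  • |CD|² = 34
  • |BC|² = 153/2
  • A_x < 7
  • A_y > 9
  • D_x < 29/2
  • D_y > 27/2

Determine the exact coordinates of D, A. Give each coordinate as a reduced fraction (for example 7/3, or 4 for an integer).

D = (23/2, 37/2)
A = (4, 14)

1. D_x = 23/2  [[BC ⟂ CD ⇒ 15/2x+9/2y-339/2=0] ∩ [|D−(29/2, 27/2)|²=34]]
2. D_y = 37/2  [[BC ⟂ CD ⇒ 15/2x+9/2y-339/2=0] ∩ [|D−(29/2, 27/2)|²=34]]
   so D = (23/2, 37/2)
3. A_x = 4  [[AB ⟂ BC ⇒ -15/2x-9/2y+93=0] ∩ [|A−(7, 9)|²=34]]
4. A_y = 14  [[AB ⟂ BC ⇒ -15/2x-9/2y+93=0] ∩ [|A−(7, 9)|²=34]]
   so A = (4, 14)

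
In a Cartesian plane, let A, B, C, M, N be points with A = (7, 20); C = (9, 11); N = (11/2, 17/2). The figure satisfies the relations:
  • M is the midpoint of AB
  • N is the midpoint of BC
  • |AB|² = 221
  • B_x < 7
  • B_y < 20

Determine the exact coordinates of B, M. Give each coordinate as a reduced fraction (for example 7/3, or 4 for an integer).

B = (2, 6)
M = (9/2, 13)

1. B_x = 2  [B = 2·N−C = 2·(11/2, 17/2)−(9, 11)]
2. B_y = 6  [B = 2·N−C = 2·(11/2, 17/2)−(9, 11)]
   so B = (2, 6)
3. M_x = 9/2  [2·M = A+B = (7, 20)+(2, 6)]
4. M_y = 13  [2·M = A+B = (7, 20)+(2, 6)]
   so M = (9/2, 13)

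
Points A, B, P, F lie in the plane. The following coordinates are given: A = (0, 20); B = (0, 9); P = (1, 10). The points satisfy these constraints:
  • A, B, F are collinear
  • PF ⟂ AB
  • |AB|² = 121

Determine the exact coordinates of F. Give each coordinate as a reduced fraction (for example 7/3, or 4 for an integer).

F = (0, 10)

1. F_x = 0  [[A, B, F are collinear ⇒ 11x=0] ∩ [PF ⟂ AB ⇒ -11y+110=0]]
2. F_y = 10  [[A, B, F are collinear ⇒ 11x=0] ∩ [PF ⟂ AB ⇒ -11y+110=0]]
   so F = (0, 10)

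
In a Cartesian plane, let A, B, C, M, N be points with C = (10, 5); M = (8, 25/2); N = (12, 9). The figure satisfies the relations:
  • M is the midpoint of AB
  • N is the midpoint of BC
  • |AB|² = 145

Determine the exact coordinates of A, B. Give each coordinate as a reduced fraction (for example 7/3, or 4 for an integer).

A = (2, 12)
B = (14, 13)

1. B_x = 14  [B = 2·N−C = 2·(12, 9)−(10, 5)]
2. B_y = 13  [B = 2·N−C = 2·(12, 9)−(10, 5)]
   so B = (14, 13)
3. A_x = 2  [A = 2·M−B = 2·(8, 25/2)−(14, 13)]
4. A_y = 12  [A = 2·M−B = 2·(8, 25/2)−(14, 13)]
   so A = (2, 12)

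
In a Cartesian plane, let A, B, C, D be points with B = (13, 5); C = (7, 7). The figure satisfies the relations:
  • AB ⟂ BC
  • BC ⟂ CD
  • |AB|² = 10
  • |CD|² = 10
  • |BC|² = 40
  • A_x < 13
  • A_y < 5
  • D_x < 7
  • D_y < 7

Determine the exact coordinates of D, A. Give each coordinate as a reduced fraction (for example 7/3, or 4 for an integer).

D = (6, 4)
A = (12, 2)

1. D_x = 6  [[BC ⟂ CD ⇒ -6x+2y+28=0] ∩ [|D−(7, 7)|²=10]]
2. D_y = 4  [[BC ⟂ CD ⇒ -6x+2y+28=0] ∩ [|D−(7, 7)|²=10]]
   so D = (6, 4)
3. A_x = 12  [[AB ⟂ BC ⇒ 6x-2y-68=0] ∩ [|A−(13, 5)|²=10]]
4. A_y = 2  [[AB ⟂ BC ⇒ 6x-2y-68=0] ∩ [|A−(13, 5)|²=10]]
   so A = (12, 2)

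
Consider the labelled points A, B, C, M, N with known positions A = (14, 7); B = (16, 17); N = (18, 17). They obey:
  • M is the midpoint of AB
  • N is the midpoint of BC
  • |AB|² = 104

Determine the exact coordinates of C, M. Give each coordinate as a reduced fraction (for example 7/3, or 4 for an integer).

1. M_x = 15  [2·M = A+B = (14, 7)+(16, 17)]
2. M_y = 12  [2·M = A+B = (14, 7)+(16, 17)]
   so M = (15, 12)
3. C_x = 20  [C = 2·N−B = 2·(18, 17)−(16, 17)]
4. C_y = 17  [C = 2·N−B = 2·(18, 17)−(16, 17)]
   so C = (20, 17)

C = (20, 17)
M = (15, 12)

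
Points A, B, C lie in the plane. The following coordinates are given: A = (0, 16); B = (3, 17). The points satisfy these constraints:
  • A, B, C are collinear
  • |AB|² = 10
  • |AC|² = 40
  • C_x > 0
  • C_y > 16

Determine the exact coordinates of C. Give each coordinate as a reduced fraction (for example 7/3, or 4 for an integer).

C = (6, 18)

1. C_x = 6  [[A, B, C are collinear ⇒ -1x+3y-48=0] ∩ [|C−(0, 16)|²=40]]
2. C_y = 18  [[A, B, C are collinear ⇒ -1x+3y-48=0] ∩ [|C−(0, 16)|²=40]]
   so C = (6, 18)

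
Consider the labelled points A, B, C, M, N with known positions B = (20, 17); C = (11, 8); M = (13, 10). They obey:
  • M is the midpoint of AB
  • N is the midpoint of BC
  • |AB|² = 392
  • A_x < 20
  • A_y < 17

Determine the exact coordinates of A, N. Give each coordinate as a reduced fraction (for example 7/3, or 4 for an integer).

A = (6, 3)
N = (31/2, 25/2)

1. A_x = 6  [A = 2·M−B = 2·(13, 10)−(20, 17)]
2. A_y = 3  [A = 2·M−B = 2·(13, 10)−(20, 17)]
   so A = (6, 3)
3. N_x = 31/2  [2·N = B+C = (20, 17)+(11, 8)]
4. N_y = 25/2  [2·N = B+C = (20, 17)+(11, 8)]
   so N = (31/2, 25/2)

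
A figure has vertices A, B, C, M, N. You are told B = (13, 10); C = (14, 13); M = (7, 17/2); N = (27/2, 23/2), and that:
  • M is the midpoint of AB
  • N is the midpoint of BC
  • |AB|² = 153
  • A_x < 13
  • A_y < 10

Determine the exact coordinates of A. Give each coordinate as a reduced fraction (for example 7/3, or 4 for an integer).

A = (1, 7)

1. A_x = 1  [A = 2·M−B = 2·(7, 17/2)−(13, 10)]
2. A_y = 7  [A = 2·M−B = 2·(7, 17/2)−(13, 10)]
   so A = (1, 7)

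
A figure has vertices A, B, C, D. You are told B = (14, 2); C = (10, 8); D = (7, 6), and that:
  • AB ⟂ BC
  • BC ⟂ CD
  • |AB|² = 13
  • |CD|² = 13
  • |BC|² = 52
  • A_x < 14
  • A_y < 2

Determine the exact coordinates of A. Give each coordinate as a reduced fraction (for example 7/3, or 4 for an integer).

1. A_x = 11  [[AB ⟂ BC ⇒ 4x-6y-44=0] ∩ [|A−(14, 2)|²=13]]
2. A_y = 0  [[AB ⟂ BC ⇒ 4x-6y-44=0] ∩ [|A−(14, 2)|²=13]]
   so A = (11, 0)

A = (11, 0)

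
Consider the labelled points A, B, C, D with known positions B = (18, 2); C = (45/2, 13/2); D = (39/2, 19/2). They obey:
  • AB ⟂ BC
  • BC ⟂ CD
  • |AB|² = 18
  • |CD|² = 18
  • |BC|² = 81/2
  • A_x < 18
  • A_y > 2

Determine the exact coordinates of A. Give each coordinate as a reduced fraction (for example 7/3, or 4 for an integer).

1. A_x = 15  [[AB ⟂ BC ⇒ -9/2x-9/2y+90=0] ∩ [|A−(18, 2)|²=18]]
2. A_y = 5  [[AB ⟂ BC ⇒ -9/2x-9/2y+90=0] ∩ [|A−(18, 2)|²=18]]
   so A = (15, 5)

A = (15, 5)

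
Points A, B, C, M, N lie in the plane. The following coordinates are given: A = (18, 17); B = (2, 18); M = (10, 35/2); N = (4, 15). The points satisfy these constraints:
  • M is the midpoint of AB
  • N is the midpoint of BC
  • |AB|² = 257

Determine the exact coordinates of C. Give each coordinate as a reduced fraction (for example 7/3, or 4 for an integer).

C = (6, 12)

1. C_x = 6  [C = 2·N−B = 2·(4, 15)−(2, 18)]
2. C_y = 12  [C = 2·N−B = 2·(4, 15)−(2, 18)]
   so C = (6, 12)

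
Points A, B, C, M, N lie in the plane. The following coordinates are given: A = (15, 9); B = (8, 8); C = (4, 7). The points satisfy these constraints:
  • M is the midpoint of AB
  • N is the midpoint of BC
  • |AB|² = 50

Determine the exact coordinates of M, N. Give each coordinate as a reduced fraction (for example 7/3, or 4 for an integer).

1. M_x = 23/2  [2·M = A+B = (15, 9)+(8, 8)]
2. M_y = 17/2  [2·M = A+B = (15, 9)+(8, 8)]
   so M = (23/2, 17/2)
3. N_x = 6  [2·N = B+C = (8, 8)+(4, 7)]
4. N_y = 15/2  [2·N = B+C = (8, 8)+(4, 7)]
   so N = (6, 15/2)

M = (23/2, 17/2)
N = (6, 15/2)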